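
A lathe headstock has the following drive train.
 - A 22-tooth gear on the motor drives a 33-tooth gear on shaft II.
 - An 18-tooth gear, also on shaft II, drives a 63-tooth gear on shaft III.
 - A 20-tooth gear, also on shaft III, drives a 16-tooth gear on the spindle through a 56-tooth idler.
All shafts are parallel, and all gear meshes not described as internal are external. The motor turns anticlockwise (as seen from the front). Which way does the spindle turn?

the motor → shaft II: external mesh, 1 reversal → CW.
shaft II → shaft III: external mesh, 1 reversal → CCW.
shaft III → the spindle: driver → idler → driven is 2 external meshes, 2 reversals → CCW.
4 reversals in total — an even number — so the spindle turns the same way as the motor.

anticlockwise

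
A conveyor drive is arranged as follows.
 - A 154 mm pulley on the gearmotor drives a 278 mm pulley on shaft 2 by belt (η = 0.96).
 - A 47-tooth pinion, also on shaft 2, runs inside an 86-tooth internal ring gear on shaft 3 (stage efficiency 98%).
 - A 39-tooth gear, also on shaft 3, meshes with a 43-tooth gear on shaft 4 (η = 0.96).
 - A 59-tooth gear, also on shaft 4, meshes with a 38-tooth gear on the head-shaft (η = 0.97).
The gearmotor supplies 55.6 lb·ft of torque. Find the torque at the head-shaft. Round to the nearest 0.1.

belt 278/154 = 1.8052 → τ = 55.6·1.8052·0.96 = 96.354 lb·ft
internal gear 86/47 = 1.8298 → τ = 96.354·1.8298·0.98 = 172.78 lb·ft
gear mesh 43/39 = 1.1026 → τ = 172.78·1.1026·0.96 = 182.88 lb·ft
gear mesh 38/59 = 0.64407 → τ = 182.88·0.64407·0.97 = 114.25 lb·ft

114.3 lb·ft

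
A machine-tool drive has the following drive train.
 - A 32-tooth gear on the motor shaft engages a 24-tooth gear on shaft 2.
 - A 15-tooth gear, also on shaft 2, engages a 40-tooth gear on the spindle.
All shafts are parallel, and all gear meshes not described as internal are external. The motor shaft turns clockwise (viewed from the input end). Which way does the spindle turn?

the motor shaft → shaft 2: external mesh, 1 reversal → CCW.
shaft 2 → the spindle: external mesh, 1 reversal → CW.
2 reversals in total — an even number — so the spindle turns the same way as the motor shaft.

clockwise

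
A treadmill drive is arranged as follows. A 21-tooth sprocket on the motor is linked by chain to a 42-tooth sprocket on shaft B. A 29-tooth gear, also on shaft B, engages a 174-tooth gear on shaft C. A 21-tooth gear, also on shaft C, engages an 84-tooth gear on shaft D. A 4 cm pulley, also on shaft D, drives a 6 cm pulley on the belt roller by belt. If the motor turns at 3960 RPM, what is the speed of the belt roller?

55 RPM

chain 42/21 = 2 → 3960/2 = 1980 RPM
gear mesh 174/29 = 6 → 1980/6 = 330 RPM
gear mesh 84/21 = 4 → 330/4 = 82.5 RPM
belt 6/4 = 1.5 → 82.5/1.5 = 55 RPM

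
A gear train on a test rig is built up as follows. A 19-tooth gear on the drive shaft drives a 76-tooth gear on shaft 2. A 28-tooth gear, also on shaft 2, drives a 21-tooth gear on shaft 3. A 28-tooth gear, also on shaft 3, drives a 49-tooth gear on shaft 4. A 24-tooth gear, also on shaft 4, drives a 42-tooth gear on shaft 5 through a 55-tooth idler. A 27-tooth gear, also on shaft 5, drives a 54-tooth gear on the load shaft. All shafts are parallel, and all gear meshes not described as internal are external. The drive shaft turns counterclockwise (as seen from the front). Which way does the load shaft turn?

counterclockwise

the drive shaft → shaft 2: external mesh, 1 reversal → CW.
shaft 2 → shaft 3: external mesh, 1 reversal → CCW.
shaft 3 → shaft 4: external mesh, 1 reversal → CW.
shaft 4 → shaft 5: driver → idler → driven is 2 external meshes, 2 reversals → CW.
shaft 5 → the load shaft: external mesh, 1 reversal → CCW.
6 reversals in total — an even number — so the load shaft turns the same way as the drive shaft.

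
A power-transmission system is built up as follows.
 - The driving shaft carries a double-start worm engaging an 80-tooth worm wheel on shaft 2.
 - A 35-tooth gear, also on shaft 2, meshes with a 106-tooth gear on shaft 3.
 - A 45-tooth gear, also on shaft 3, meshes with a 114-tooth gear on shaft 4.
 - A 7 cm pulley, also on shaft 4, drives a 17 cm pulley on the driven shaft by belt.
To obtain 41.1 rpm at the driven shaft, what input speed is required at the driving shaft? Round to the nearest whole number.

Overall ratio R = 40 × 3.0286 × 2.5333 × 2.4286 = 745.32.
Required input speed = output speed × R = 41.1 × 745.32 = 30633 rpm.

30633 rpm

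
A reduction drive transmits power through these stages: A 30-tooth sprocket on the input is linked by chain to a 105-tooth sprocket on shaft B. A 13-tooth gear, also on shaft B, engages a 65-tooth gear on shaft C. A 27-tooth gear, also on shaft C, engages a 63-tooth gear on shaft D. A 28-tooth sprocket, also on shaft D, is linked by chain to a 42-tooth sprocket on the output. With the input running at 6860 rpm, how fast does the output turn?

112 rpm

chain 105/30 = 3.5 → 6860/3.5 = 1960 rpm
gear mesh 65/13 = 5 → 1960/5 = 392 rpm
gear mesh 63/27 = 2.3333 → 392/2.3333 = 168 rpm
chain 42/28 = 1.5 → 168/1.5 = 112 rpm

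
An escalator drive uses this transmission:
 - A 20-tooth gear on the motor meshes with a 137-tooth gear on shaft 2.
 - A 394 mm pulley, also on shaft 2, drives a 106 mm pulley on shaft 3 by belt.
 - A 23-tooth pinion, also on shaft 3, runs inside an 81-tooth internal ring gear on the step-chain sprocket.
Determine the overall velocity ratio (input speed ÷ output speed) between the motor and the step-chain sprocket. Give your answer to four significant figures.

6.490

Each stage contributes driven/driver: gear mesh 137/20 = 6.85, belt 106/394 = 0.26904, internal gear 81/23 = 3.5217.
Overall: 6.85 × 0.26904 × 3.5217 = 6.4902.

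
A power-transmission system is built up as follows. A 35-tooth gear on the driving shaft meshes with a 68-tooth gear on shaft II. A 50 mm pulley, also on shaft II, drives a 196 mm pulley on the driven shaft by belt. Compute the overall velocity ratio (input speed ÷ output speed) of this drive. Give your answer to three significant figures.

7.62

Each stage contributes driven/driver: gear mesh 68/35 = 1.9429, belt 196/50 = 3.92.
Overall: 1.9429 × 3.92 = 7.616.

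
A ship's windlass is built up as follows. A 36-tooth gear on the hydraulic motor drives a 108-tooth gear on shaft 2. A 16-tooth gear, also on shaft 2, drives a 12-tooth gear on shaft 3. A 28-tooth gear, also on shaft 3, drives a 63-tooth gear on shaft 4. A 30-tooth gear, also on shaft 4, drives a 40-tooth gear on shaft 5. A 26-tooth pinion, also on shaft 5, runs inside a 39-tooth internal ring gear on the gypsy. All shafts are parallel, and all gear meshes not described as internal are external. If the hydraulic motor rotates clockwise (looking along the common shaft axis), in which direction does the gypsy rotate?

the hydraulic motor → shaft 2: external mesh, 1 reversal → CCW.
shaft 2 → shaft 3: external mesh, 1 reversal → CW.
shaft 3 → shaft 4: external mesh, 1 reversal → CCW.
shaft 4 → shaft 5: external mesh, 1 reversal → CW.
shaft 5 → the gypsy: internal mesh, same direction → CW.
4 reversals in total — an even number — so the gypsy turns the same way as the hydraulic motor.

clockwise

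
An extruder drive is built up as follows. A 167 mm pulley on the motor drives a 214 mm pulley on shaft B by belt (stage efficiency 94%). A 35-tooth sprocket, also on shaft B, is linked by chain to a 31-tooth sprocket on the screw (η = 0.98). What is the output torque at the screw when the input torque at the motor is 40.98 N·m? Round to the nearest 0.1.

42.8 N·m

After the belt (214/167): 40.98 × 1.2814 × 0.94 = 49.362 N·m
After the chain (31/35): 49.362 × 0.88571 × 0.98 = 42.847 N·m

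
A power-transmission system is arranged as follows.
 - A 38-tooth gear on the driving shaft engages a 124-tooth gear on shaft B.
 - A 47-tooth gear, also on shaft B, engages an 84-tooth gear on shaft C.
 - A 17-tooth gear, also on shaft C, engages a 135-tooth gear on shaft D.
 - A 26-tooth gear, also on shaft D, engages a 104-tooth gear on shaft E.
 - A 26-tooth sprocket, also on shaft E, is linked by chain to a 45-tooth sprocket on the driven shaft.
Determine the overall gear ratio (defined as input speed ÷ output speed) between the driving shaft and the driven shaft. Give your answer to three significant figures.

Each stage contributes driven/driver: gear mesh 124/38 = 3.2632, gear mesh 84/47 = 1.7872, gear mesh 135/17 = 7.9412, gear mesh 104/26 = 4, chain 45/26 = 1.7308.
Overall: 3.2632 × 1.7872 × 7.9412 × 4 × 1.7308 = 320.63.

321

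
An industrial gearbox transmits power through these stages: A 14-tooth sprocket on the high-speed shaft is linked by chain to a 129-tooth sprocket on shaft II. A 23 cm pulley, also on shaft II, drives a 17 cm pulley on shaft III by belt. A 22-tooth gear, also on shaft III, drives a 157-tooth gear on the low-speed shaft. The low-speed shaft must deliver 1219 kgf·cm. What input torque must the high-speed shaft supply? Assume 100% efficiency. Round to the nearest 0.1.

Overall ratio R = 9.2143 × 0.73913 × 7.1364 = 48.603.
Input torque = output torque / R = 1219 / 48.603 = 25.081 kgf·cm.

25.1 kgf·cm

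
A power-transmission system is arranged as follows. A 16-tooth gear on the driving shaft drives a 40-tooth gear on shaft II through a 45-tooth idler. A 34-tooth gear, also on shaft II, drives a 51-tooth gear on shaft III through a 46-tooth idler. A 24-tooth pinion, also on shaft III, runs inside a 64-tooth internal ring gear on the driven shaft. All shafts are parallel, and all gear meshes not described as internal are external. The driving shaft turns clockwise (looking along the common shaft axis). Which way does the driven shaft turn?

clockwise

the driving shaft → shaft II: driver → idler → driven is 2 external meshes, 2 reversals → CW.
shaft II → shaft III: driver → idler → driven is 2 external meshes, 2 reversals → CW.
shaft III → the driven shaft: internal mesh, same direction → CW.
4 reversals in total — an even number — so the driven shaft turns the same way as the driving shaft.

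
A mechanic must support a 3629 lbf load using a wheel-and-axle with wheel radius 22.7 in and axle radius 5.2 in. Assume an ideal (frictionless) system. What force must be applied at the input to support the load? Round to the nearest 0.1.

Wheel-and-axle MA = R/r = 22.7/5.2 = 4.3654.
Effort = load / MA = 3629 / 4.3654 = 831.31 lbf.

831.3 lbf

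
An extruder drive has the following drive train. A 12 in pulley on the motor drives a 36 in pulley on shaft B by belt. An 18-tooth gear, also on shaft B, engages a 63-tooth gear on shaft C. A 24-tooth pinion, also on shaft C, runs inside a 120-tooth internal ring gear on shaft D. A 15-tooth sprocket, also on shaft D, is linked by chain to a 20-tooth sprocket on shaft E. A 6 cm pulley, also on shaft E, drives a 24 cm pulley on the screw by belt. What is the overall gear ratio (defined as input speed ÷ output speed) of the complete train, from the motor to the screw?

280

Each stage contributes driven/driver: belt 36/12 = 3, gear mesh 63/18 = 3.5, internal gear 120/24 = 5, chain 20/15 = 1.3333, belt 24/6 = 4.
Overall: 3 × 3.5 × 5 × 1.3333 × 4 = 280.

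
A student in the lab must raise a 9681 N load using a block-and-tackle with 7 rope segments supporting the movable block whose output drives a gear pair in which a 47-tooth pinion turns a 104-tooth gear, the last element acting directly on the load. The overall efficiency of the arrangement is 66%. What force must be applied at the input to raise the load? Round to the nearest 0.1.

Block-and-tackle MA = number of supporting rope parts = 7.
Gear pair MA = 104/47 = 2.2128.
Combined ideal MA = 7 × 2.2128 = 15.489.
Actual MA = 15.489 × 0.66 = 10.223.
Effort = load / actual MA = 9681 / 10.223 = 946.98 N.

947.0 N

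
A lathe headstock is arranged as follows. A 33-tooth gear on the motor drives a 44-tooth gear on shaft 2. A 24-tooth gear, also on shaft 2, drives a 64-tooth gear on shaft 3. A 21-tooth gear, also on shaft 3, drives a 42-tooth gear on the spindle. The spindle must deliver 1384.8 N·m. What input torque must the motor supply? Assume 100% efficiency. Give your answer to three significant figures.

Overall ratio R = 1.3333 × 2.6667 × 2 = 7.1111.
Input torque = output torque / R = 1384.8 / 7.1111 = 194.74 N·m.

195 N·m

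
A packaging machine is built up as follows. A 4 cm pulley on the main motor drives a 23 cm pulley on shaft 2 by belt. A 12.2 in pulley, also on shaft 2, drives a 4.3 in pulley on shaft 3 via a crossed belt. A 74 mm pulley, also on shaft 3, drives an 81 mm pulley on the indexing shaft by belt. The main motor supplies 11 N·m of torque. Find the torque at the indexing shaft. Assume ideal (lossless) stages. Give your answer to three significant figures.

24.4 N·m

Belt: ratio = 23/4 = 5.75; torque at shaft 2 = 11 × 5.75 = 63.25 N·m.
Belt: ratio = 4.3/12.2 = 0.35246; torque at shaft 3 = 63.25 × 0.35246 = 22.293 N·m.
Belt: ratio = 81/74 = 1.0946; torque at the indexing shaft = 22.293 × 1.0946 = 24.402 N·m.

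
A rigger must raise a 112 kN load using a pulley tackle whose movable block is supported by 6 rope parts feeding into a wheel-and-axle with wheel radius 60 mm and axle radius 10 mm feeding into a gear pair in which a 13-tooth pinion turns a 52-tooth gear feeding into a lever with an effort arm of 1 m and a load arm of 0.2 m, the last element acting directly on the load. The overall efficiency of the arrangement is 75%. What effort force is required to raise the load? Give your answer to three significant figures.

Block-and-tackle MA = number of supporting rope parts = 6.
Wheel-and-axle MA = R/r = 60/10 = 6.
Gear pair MA = 52/13 = 4.
Lever MA = effort arm / load arm = 1/0.2 = 5.
Combined ideal MA = 6 × 6 × 4 × 5 = 720.
Actual MA = 720 × 0.75 = 540.
Effort = load / actual MA = 112 / 540 = 0.20741 kN.

0.207 kN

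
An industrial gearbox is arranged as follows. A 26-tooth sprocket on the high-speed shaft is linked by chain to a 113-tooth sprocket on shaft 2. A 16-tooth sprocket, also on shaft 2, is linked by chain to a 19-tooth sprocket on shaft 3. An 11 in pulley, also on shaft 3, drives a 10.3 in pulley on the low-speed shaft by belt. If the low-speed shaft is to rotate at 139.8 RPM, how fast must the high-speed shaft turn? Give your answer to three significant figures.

676 RPM

Overall ratio R = 4.3462 × 1.1875 × 0.93636 = 4.8326.
Required input speed = output speed × R = 139.8 × 4.8326 = 675.6 RPM.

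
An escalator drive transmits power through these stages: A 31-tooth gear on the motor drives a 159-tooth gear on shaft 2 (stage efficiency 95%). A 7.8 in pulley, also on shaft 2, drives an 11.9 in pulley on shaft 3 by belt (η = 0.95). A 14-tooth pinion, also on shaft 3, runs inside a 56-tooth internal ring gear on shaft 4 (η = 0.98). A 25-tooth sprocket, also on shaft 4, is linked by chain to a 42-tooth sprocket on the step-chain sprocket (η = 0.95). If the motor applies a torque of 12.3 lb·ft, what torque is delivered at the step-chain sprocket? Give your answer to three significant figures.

543 lb·ft

After the gear mesh (159/31): 12.3 × 5.129 × 0.95 = 59.933 lb·ft
After the belt (11.9/7.8): 59.933 × 1.5256 × 0.95 = 86.864 lb·ft
After the internal gear (56/14): 86.864 × 4 × 0.98 = 340.51 lb·ft
After the chain (42/25): 340.51 × 1.68 × 0.95 = 543.45 lb·ft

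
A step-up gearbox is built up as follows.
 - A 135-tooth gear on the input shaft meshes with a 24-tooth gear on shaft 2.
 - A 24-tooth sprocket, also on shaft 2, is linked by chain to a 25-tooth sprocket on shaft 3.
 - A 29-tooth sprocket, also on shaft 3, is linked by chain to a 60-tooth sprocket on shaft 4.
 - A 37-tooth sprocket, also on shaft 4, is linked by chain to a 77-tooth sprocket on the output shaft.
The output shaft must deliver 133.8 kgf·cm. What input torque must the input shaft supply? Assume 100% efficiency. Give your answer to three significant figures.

Overall ratio R = 0.17778 × 1.0417 × 2.069 × 2.0811 = 0.79735.
Input torque = output torque / R = 133.8 / 0.79735 = 167.81 kgf·cm.

168 kgf·cm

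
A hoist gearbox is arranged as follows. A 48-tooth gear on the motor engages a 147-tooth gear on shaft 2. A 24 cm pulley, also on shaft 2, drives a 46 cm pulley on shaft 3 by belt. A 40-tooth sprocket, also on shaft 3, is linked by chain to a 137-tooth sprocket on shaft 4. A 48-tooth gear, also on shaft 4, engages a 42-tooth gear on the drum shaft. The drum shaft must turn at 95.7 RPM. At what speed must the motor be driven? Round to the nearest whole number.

1683 RPM

Overall ratio R = 3.0625 × 1.9167 × 3.425 × 0.875 = 17.591.
Required input speed = output speed × R = 95.7 × 17.591 = 1683.5 RPM.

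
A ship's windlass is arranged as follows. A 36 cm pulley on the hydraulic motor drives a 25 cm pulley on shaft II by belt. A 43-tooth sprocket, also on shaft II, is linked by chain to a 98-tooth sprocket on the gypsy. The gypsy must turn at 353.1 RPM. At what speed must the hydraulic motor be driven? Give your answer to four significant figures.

558.8 RPM

Overall ratio R = 0.69444 × 2.2791 = 1.5827.
Required input speed = output speed × R = 353.1 × 1.5827 = 558.85 RPM.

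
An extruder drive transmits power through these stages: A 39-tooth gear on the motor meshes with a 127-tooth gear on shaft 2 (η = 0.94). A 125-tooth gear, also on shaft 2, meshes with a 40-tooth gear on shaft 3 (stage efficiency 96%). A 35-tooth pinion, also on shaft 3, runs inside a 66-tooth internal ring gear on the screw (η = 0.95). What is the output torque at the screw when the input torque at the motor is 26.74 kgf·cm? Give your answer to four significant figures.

After the gear mesh (127/39): 26.74 × 3.2564 × 0.94 = 81.852 kgf·cm
After the gear mesh (40/125): 81.852 × 0.32 × 0.96 = 25.145 kgf·cm
After the internal gear (66/35): 25.145 × 1.8857 × 0.95 = 45.045 kgf·cm

45.05 kgf·cm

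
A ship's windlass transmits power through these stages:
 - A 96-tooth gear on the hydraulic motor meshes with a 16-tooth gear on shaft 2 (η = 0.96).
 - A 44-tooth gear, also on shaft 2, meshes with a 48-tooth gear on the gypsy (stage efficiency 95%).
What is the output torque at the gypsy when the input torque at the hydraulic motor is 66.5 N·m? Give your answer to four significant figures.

11.03 N·m

After the gear mesh (16/96): 66.5 × 0.16667 × 0.96 = 10.64 N·m
After the gear mesh (48/44): 10.64 × 1.0909 × 0.95 = 11.027 N·m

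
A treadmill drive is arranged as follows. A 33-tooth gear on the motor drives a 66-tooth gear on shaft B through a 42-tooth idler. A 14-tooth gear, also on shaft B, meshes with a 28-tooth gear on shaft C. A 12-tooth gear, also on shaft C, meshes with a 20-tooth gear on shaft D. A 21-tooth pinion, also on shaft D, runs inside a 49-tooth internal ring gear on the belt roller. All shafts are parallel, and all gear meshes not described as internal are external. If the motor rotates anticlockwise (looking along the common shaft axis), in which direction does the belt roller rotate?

anticlockwise

the motor → shaft B: driver → idler → driven is 2 external meshes, 2 reversals → CCW.
shaft B → shaft C: external mesh, 1 reversal → CW.
shaft C → shaft D: external mesh, 1 reversal → CCW.
shaft D → the belt roller: internal mesh, same direction → CCW.
4 reversals in total — an even number — so the belt roller turns the same way as the motor.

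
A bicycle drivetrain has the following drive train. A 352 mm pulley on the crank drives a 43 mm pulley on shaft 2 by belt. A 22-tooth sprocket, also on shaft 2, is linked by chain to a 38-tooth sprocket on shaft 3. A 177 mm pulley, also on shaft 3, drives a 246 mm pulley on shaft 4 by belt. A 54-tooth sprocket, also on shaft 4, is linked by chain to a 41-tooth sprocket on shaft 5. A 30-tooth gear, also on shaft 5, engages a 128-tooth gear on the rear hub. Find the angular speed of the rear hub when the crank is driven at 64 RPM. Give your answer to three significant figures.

67.4 RPM

belt 43/352 = 0.12216 → 64/0.12216 = 523.91 RPM
chain 38/22 = 1.7273 → 523.91/1.7273 = 303.31 RPM
belt 246/177 = 1.3898 → 303.31/1.3898 = 218.24 RPM
chain 41/54 = 0.75926 → 218.24/0.75926 = 287.44 RPM
gear mesh 128/30 = 4.2667 → 287.44/4.2667 = 67.368 RPM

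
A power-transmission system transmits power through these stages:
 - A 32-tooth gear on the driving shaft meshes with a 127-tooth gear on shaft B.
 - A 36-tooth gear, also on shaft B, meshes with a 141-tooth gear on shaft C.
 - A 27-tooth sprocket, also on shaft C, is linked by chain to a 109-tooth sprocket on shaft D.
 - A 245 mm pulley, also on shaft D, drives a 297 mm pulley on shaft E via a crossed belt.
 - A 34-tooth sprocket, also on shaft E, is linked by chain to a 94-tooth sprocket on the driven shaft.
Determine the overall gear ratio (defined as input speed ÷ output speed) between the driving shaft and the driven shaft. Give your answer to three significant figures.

Each stage contributes driven/driver: gear mesh 127/32 = 3.9688, gear mesh 141/36 = 3.9167, chain 109/27 = 4.037, belt 297/245 = 1.2122, chain 94/34 = 2.7647.
Overall: 3.9688 × 3.9167 × 4.037 × 1.2122 × 2.7647 = 210.32.

210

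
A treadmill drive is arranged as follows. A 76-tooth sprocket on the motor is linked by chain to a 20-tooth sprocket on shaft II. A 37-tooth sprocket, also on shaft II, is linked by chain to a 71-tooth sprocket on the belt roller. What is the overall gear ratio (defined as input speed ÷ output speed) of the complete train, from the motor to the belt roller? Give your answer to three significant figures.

Each stage contributes driven/driver: chain 20/76 = 0.26316, chain 71/37 = 1.9189.
Overall: 0.26316 × 1.9189 = 0.50498.

0.505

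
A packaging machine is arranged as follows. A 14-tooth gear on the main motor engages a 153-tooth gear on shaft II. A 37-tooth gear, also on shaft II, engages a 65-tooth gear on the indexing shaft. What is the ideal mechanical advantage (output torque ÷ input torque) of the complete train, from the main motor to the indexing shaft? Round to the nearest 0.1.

19.2

Each stage contributes driven/driver: gear mesh 153/14 = 10.929, gear mesh 65/37 = 1.7568.
Overall: 10.929 × 1.7568 = 19.199.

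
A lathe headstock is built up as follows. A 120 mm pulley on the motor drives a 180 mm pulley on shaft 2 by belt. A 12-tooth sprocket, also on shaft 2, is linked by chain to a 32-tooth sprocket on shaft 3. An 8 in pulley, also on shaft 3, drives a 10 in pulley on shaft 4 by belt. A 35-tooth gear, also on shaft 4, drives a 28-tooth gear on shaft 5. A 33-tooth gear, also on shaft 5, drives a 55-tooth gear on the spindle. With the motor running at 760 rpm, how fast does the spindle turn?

114 rpm

the motor → shaft 2 (belt, 180/120): 760 ÷ 1.5 = 506.67 rpm
shaft 2 → shaft 3 (chain, 32/12): 506.67 ÷ 2.6667 = 190 rpm
shaft 3 → shaft 4 (belt, 10/8): 190 ÷ 1.25 = 152 rpm
shaft 4 → shaft 5 (gear mesh, 28/35): 152 ÷ 0.8 = 190 rpm
shaft 5 → the spindle (gear mesh, 55/33): 190 ÷ 1.6667 = 114 rpm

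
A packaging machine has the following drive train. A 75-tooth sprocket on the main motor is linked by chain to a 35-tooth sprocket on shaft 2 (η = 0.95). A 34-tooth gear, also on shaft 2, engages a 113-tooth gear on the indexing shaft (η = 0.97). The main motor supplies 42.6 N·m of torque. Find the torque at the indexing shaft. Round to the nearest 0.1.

Chain: ratio = 35/75 = 0.46667; torque at shaft 2 = 42.6 × 0.46667 × 0.95 = 18.886 N·m.
Gear mesh: ratio = 113/34 = 3.3235; torque at the indexing shaft = 18.886 × 3.3235 × 0.97 = 60.885 N·m.

60.9 N·m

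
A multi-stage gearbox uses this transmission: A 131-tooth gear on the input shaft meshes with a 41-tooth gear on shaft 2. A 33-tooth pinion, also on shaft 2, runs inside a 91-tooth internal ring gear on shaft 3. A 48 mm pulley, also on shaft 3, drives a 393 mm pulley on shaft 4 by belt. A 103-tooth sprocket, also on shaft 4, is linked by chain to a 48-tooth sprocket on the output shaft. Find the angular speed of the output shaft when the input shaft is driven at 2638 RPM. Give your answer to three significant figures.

801 RPM

gear mesh 41/131 = 0.31298 → 2638/0.31298 = 8428.7 RPM
internal gear 91/33 = 2.7576 → 8428.7/2.7576 = 3056.6 RPM
belt 393/48 = 8.1875 → 3056.6/8.1875 = 373.32 RPM
chain 48/103 = 0.46602 → 373.32/0.46602 = 801.09 RPM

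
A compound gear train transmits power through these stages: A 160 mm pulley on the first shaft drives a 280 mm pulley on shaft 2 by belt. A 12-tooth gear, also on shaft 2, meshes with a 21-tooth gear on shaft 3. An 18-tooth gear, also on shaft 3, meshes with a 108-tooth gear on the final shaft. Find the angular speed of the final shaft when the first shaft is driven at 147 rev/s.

Belt: ratio = 280/160 = 1.75, so shaft 2 turns at 147 / 1.75 = 84 rev/s.
Gear mesh: ratio = 21/12 = 1.75, so shaft 3 turns at 84 / 1.75 = 48 rev/s.
Gear mesh: ratio = 108/18 = 6, so the final shaft turns at 48 / 6 = 8 rev/s.

8 rev/s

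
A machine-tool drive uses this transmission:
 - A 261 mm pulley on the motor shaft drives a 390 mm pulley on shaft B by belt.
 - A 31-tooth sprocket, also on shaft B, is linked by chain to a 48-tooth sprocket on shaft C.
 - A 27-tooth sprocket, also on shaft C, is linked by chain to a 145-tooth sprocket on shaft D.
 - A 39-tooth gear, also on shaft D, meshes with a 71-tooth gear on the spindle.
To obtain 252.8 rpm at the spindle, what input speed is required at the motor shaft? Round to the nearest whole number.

5718 rpm

Overall ratio R = 1.4943 × 1.5484 × 5.3704 × 1.8205 = 22.62.
Required input speed = output speed × R = 252.8 × 22.62 = 5718.5 rpm.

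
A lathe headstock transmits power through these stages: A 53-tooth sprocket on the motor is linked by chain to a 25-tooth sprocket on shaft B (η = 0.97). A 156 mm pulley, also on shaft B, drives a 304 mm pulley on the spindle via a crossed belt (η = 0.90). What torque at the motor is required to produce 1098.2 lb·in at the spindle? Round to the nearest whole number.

Overall ratio R = 0.4717 × 1.9487 = 0.91921; overall efficiency η = 0.97 × 0.90 = 0.8730.
Input torque = output torque / (R × η) = 1098.2 / (0.91921 × 0.8730) = 1368.5 lb·in.

1369 lb·in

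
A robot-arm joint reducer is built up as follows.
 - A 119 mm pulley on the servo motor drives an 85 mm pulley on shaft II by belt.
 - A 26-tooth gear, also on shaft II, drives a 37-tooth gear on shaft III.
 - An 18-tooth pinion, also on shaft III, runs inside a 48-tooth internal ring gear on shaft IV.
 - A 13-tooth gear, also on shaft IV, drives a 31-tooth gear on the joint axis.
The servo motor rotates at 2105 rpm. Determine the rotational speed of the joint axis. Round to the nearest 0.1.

the servo motor → shaft II (belt, 85/119): 2105 ÷ 0.71429 = 2947 rpm
shaft II → shaft III (gear mesh, 37/26): 2947 ÷ 1.4231 = 2070.9 rpm
shaft III → shaft IV (internal gear, 48/18): 2070.9 ÷ 2.6667 = 776.57 rpm
shaft IV → the joint axis (gear mesh, 31/13): 776.57 ÷ 2.3846 = 325.66 rpm

325.7 rpm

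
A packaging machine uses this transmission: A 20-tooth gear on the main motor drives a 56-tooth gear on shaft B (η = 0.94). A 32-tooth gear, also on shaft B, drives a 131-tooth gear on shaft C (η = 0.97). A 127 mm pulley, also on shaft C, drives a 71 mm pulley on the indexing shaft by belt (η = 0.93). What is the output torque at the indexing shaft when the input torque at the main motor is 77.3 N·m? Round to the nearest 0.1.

420.0 N·m

gear mesh 56/20 = 2.8 → τ = 77.3·2.8·0.94 = 203.45 N·m
gear mesh 131/32 = 4.0938 → τ = 203.45·4.0938·0.97 = 807.9 N·m
belt 71/127 = 0.55906 → τ = 807.9·0.55906·0.93 = 420.05 N·m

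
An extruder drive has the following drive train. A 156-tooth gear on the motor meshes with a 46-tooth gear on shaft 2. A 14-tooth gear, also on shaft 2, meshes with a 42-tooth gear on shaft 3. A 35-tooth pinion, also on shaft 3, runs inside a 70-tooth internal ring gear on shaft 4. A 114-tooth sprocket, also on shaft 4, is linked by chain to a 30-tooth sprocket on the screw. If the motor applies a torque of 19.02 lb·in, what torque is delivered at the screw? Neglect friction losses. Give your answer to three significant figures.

Gear mesh: ratio = 46/156 = 0.29487; torque at shaft 2 = 19.02 × 0.29487 = 5.6085 lb·in.
Gear mesh: ratio = 42/14 = 3; torque at shaft 3 = 5.6085 × 3 = 16.825 lb·in.
Internal gear: ratio = 70/35 = 2; torque at shaft 4 = 16.825 × 2 = 33.651 lb·in.
Chain: ratio = 30/114 = 0.26316; torque at the screw = 33.651 × 0.26316 = 8.8555 lb·in.

8.86 lb·in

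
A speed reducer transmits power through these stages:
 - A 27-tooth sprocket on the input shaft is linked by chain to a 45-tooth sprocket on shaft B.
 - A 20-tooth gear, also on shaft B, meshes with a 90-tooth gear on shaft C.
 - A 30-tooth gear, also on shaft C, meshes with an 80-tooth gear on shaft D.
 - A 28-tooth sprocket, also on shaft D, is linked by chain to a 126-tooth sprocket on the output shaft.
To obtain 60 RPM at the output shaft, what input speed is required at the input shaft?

5400 RPM

Overall ratio R = 1.6667 × 4.5 × 2.6667 × 4.5 = 90.
Required input speed = output speed × R = 60 × 90 = 5400 RPM.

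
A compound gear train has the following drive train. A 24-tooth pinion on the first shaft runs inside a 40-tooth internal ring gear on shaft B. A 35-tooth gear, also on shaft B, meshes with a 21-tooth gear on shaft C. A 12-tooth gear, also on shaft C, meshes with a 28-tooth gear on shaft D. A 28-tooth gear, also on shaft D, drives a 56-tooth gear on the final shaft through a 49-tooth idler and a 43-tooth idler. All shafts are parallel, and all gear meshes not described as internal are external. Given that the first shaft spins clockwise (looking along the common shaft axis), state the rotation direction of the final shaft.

anticlockwise

the first shaft → shaft B: internal mesh, same direction → CW.
shaft B → shaft C: external mesh, 1 reversal → CCW.
shaft C → shaft D: external mesh, 1 reversal → CW.
shaft D → the final shaft: driver → idler → idler → driven is 3 external meshes, 3 reversals → CCW.
5 reversals in total — an odd number — so the final shaft turns opposite to the first shaft.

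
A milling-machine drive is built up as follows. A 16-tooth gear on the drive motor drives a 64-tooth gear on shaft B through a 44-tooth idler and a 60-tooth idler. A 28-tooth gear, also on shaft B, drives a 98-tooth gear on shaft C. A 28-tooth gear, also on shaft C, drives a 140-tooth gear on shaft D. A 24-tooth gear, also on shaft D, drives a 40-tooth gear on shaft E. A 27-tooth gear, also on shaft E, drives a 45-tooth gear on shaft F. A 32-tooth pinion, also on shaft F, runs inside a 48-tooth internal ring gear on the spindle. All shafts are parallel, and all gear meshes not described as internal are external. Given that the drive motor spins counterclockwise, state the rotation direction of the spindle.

clockwise

the drive motor → shaft B: driver → idler → idler → driven is 3 external meshes, 3 reversals → CW.
shaft B → shaft C: external mesh, 1 reversal → CCW.
shaft C → shaft D: external mesh, 1 reversal → CW.
shaft D → shaft E: external mesh, 1 reversal → CCW.
shaft E → shaft F: external mesh, 1 reversal → CW.
shaft F → the spindle: internal mesh, same direction → CW.
7 reversals in total — an odd number — so the spindle turns opposite to the drive motor.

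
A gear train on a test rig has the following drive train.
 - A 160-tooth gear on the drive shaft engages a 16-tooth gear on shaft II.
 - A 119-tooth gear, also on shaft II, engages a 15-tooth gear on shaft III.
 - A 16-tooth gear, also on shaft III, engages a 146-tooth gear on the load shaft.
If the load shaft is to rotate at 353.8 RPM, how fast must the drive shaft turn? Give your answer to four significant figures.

40.69 RPM

Overall ratio R = 0.1 × 0.12605 × 9.125 = 0.11502.
Required input speed = output speed × R = 353.8 × 0.11502 = 40.694 RPM.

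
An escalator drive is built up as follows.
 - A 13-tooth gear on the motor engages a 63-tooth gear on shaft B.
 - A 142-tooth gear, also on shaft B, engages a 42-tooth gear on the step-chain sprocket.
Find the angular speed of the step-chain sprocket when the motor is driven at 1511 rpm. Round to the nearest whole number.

1054 rpm

the motor → shaft B (gear mesh, 63/13): 1511 ÷ 4.8462 = 311.79 rpm
shaft B → the step-chain sprocket (gear mesh, 42/142): 311.79 ÷ 0.29577 = 1054.2 rpm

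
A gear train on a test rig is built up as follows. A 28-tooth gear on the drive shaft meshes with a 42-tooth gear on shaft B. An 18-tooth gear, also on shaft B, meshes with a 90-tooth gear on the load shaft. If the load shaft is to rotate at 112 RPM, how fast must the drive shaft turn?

Overall ratio R = 1.5 × 5 = 7.5.
Required input speed = output speed × R = 112 × 7.5 = 840 RPM.

840 RPM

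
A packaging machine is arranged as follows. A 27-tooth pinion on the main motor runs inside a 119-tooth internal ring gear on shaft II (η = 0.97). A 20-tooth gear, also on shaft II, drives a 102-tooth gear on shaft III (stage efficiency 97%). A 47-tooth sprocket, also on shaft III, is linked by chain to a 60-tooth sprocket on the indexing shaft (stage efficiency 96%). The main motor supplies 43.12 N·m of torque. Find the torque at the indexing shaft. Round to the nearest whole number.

1118 N·m

internal gear 119/27 = 4.4074 → τ = 43.12·4.4074·0.97 = 184.35 N·m
gear mesh 102/20 = 5.1 → τ = 184.35·5.1·0.97 = 911.96 N·m
chain 60/47 = 1.2766 → τ = 911.96·1.2766·0.96 = 1117.6 N·m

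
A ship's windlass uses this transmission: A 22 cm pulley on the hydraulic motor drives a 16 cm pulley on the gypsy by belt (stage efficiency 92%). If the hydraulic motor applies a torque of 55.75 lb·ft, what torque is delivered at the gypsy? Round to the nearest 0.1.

After the belt (16/22): 55.75 × 0.72727 × 0.92 = 37.302 lb·ft

37.3 lb·ft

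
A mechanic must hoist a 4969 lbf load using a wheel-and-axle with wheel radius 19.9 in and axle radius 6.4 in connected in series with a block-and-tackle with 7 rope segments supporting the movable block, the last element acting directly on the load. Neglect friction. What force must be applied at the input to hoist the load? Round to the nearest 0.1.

228.3 lbf

Wheel-and-axle MA = R/r = 19.9/6.4 = 3.1094.
Block-and-tackle MA = number of supporting rope parts = 7.
Combined ideal MA = 3.1094 × 7 = 21.766.
Effort = load / MA = 4969 / 21.766 = 228.3 lbf.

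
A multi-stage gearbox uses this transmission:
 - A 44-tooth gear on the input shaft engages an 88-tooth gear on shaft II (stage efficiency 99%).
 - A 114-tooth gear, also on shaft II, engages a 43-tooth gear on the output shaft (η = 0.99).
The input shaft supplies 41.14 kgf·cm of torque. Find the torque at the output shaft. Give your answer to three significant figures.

30.4 kgf·cm

After the gear mesh (88/44): 41.14 × 2 × 0.99 = 81.457 kgf·cm
After the gear mesh (43/114): 81.457 × 0.37719 × 0.99 = 30.418 kgf·cm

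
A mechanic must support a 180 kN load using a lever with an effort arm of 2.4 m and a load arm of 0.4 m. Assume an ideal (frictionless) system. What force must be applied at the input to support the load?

Lever MA = effort arm / load arm = 2.4/0.4 = 6.
Effort = load / MA = 180 / 6 = 30 kN.

30 kN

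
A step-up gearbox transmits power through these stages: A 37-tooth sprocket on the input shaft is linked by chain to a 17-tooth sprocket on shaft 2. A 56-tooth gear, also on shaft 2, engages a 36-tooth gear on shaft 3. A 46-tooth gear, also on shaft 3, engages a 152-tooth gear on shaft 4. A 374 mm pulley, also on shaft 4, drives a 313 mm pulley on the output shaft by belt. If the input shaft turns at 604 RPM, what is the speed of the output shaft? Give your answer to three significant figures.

739 RPM

the input shaft → shaft 2 (chain, 17/37): 604 ÷ 0.45946 = 1314.6 RPM
shaft 2 → shaft 3 (gear mesh, 36/56): 1314.6 ÷ 0.64286 = 2044.9 RPM
shaft 3 → shaft 4 (gear mesh, 152/46): 2044.9 ÷ 3.3043 = 618.86 RPM
shaft 4 → the output shaft (belt, 313/374): 618.86 ÷ 0.8369 = 739.46 RPM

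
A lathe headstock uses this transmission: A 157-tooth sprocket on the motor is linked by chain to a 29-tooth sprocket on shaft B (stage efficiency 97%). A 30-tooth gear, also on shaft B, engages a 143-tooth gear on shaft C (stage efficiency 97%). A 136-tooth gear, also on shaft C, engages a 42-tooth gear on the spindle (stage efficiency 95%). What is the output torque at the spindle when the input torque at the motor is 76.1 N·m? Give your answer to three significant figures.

18.5 N·m

Chain: ratio = 29/157 = 0.18471; torque at shaft B = 76.1 × 0.18471 × 0.97 = 13.635 N·m.
Gear mesh: ratio = 143/30 = 4.7667; torque at shaft C = 13.635 × 4.7667 × 0.97 = 63.044 N·m.
Gear mesh: ratio = 42/136 = 0.30882; torque at the spindle = 63.044 × 0.30882 × 0.95 = 18.496 N·m.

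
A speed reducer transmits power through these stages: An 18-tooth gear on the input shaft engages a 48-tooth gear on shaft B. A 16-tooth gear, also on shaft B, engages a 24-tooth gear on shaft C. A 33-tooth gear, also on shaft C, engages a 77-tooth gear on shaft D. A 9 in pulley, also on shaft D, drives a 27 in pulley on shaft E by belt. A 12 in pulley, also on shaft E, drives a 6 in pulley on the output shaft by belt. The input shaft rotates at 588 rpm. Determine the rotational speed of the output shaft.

42 rpm

the input shaft → shaft B (gear mesh, 48/18): 588 ÷ 2.6667 = 220.5 rpm
shaft B → shaft C (gear mesh, 24/16): 220.5 ÷ 1.5 = 147 rpm
shaft C → shaft D (gear mesh, 77/33): 147 ÷ 2.3333 = 63 rpm
shaft D → shaft E (belt, 27/9): 63 ÷ 3 = 21 rpm
shaft E → the output shaft (belt, 6/12): 21 ÷ 0.5 = 42 rpm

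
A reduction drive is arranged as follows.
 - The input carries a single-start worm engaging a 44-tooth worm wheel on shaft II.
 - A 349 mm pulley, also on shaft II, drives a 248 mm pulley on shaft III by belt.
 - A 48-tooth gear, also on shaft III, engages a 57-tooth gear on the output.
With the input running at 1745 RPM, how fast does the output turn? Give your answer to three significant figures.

47.0 RPM

worm 44/1 = 44 → 1745/44 = 39.659 RPM
belt 248/349 = 0.7106 → 39.659/0.7106 = 55.811 RPM
gear mesh 57/48 = 1.1875 → 55.811/1.1875 = 46.998 RPM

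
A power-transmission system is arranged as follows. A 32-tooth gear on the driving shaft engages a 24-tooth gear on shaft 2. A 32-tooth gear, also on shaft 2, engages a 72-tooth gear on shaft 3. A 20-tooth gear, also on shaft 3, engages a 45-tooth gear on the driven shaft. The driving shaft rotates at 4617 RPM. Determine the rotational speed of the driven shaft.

1216 RPM

gear mesh 24/32 = 0.75 → 4617/0.75 = 6156 RPM
gear mesh 72/32 = 2.25 → 6156/2.25 = 2736 RPM
gear mesh 45/20 = 2.25 → 2736/2.25 = 1216 RPM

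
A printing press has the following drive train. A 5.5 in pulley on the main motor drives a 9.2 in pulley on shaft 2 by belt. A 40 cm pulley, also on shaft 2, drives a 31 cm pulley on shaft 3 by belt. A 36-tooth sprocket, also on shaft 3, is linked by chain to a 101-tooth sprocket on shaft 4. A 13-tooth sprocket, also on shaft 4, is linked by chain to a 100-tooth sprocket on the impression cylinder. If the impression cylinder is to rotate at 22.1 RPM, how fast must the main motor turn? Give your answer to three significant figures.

Overall ratio R = 1.6727 × 0.775 × 2.8056 × 7.6923 = 27.977.
Required input speed = output speed × R = 22.1 × 27.977 = 618.29 RPM.

618 RPM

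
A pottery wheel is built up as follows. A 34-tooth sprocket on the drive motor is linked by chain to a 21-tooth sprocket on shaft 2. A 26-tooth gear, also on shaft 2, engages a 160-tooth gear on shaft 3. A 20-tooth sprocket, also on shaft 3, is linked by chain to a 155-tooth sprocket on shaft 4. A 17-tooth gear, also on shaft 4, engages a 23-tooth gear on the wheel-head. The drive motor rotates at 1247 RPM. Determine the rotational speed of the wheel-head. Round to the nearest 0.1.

Chain: ratio = 21/34 = 0.61765, so shaft 2 turns at 1247 / 0.61765 = 2019 RPM.
Gear mesh: ratio = 160/26 = 6.1538, so shaft 3 turns at 2019 / 6.1538 = 328.08 RPM.
Chain: ratio = 155/20 = 7.75, so shaft 4 turns at 328.08 / 7.75 = 42.333 RPM.
Gear mesh: ratio = 23/17 = 1.3529, so the wheel-head turns at 42.333 / 1.3529 = 31.29 RPM.

31.3 RPM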